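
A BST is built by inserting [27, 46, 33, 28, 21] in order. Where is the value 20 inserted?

Starting tree (level order): [27, 21, 46, None, None, 33, None, 28]
Insertion path: 27 -> 21
Result: insert 20 as left child of 21
Final tree (level order): [27, 21, 46, 20, None, 33, None, None, None, 28]


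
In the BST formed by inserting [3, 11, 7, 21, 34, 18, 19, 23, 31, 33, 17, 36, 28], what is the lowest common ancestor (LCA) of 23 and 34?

Tree insertion order: [3, 11, 7, 21, 34, 18, 19, 23, 31, 33, 17, 36, 28]
Tree (level-order array): [3, None, 11, 7, 21, None, None, 18, 34, 17, 19, 23, 36, None, None, None, None, None, 31, None, None, 28, 33]
In a BST, the LCA of p=23, q=34 is the first node v on the
root-to-leaf path with p <= v <= q (go left if both < v, right if both > v).
Walk from root:
  at 3: both 23 and 34 > 3, go right
  at 11: both 23 and 34 > 11, go right
  at 21: both 23 and 34 > 21, go right
  at 34: 23 <= 34 <= 34, this is the LCA
LCA = 34


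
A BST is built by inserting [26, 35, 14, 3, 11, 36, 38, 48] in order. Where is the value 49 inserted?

Starting tree (level order): [26, 14, 35, 3, None, None, 36, None, 11, None, 38, None, None, None, 48]
Insertion path: 26 -> 35 -> 36 -> 38 -> 48
Result: insert 49 as right child of 48
Final tree (level order): [26, 14, 35, 3, None, None, 36, None, 11, None, 38, None, None, None, 48, None, 49]


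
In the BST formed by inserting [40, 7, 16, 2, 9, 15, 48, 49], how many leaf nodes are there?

Tree built from: [40, 7, 16, 2, 9, 15, 48, 49]
Tree (level-order array): [40, 7, 48, 2, 16, None, 49, None, None, 9, None, None, None, None, 15]
Rule: A leaf has 0 children.
Per-node child counts:
  node 40: 2 child(ren)
  node 7: 2 child(ren)
  node 2: 0 child(ren)
  node 16: 1 child(ren)
  node 9: 1 child(ren)
  node 15: 0 child(ren)
  node 48: 1 child(ren)
  node 49: 0 child(ren)
Matching nodes: [2, 15, 49]
Count of leaf nodes: 3


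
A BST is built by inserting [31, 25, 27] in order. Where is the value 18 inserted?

Starting tree (level order): [31, 25, None, None, 27]
Insertion path: 31 -> 25
Result: insert 18 as left child of 25
Final tree (level order): [31, 25, None, 18, 27]


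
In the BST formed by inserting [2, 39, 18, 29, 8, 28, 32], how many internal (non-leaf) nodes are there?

Tree built from: [2, 39, 18, 29, 8, 28, 32]
Tree (level-order array): [2, None, 39, 18, None, 8, 29, None, None, 28, 32]
Rule: An internal node has at least one child.
Per-node child counts:
  node 2: 1 child(ren)
  node 39: 1 child(ren)
  node 18: 2 child(ren)
  node 8: 0 child(ren)
  node 29: 2 child(ren)
  node 28: 0 child(ren)
  node 32: 0 child(ren)
Matching nodes: [2, 39, 18, 29]
Count of internal (non-leaf) nodes: 4


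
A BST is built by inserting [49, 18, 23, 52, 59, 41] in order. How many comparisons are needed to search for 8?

Search path for 8: 49 -> 18
Found: False
Comparisons: 2


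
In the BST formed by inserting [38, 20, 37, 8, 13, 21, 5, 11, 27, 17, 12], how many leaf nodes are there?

Tree built from: [38, 20, 37, 8, 13, 21, 5, 11, 27, 17, 12]
Tree (level-order array): [38, 20, None, 8, 37, 5, 13, 21, None, None, None, 11, 17, None, 27, None, 12]
Rule: A leaf has 0 children.
Per-node child counts:
  node 38: 1 child(ren)
  node 20: 2 child(ren)
  node 8: 2 child(ren)
  node 5: 0 child(ren)
  node 13: 2 child(ren)
  node 11: 1 child(ren)
  node 12: 0 child(ren)
  node 17: 0 child(ren)
  node 37: 1 child(ren)
  node 21: 1 child(ren)
  node 27: 0 child(ren)
Matching nodes: [5, 12, 17, 27]
Count of leaf nodes: 4


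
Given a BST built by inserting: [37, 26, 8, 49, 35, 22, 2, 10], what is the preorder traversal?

Tree insertion order: [37, 26, 8, 49, 35, 22, 2, 10]
Tree (level-order array): [37, 26, 49, 8, 35, None, None, 2, 22, None, None, None, None, 10]
Preorder traversal: [37, 26, 8, 2, 22, 10, 35, 49]


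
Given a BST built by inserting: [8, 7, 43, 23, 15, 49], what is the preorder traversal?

Tree insertion order: [8, 7, 43, 23, 15, 49]
Tree (level-order array): [8, 7, 43, None, None, 23, 49, 15]
Preorder traversal: [8, 7, 43, 23, 15, 49]


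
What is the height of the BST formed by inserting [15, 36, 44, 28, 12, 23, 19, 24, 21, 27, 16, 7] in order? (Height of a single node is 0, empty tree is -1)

Insertion order: [15, 36, 44, 28, 12, 23, 19, 24, 21, 27, 16, 7]
Tree (level-order array): [15, 12, 36, 7, None, 28, 44, None, None, 23, None, None, None, 19, 24, 16, 21, None, 27]
Compute height bottom-up (empty subtree = -1):
  height(7) = 1 + max(-1, -1) = 0
  height(12) = 1 + max(0, -1) = 1
  height(16) = 1 + max(-1, -1) = 0
  height(21) = 1 + max(-1, -1) = 0
  height(19) = 1 + max(0, 0) = 1
  height(27) = 1 + max(-1, -1) = 0
  height(24) = 1 + max(-1, 0) = 1
  height(23) = 1 + max(1, 1) = 2
  height(28) = 1 + max(2, -1) = 3
  height(44) = 1 + max(-1, -1) = 0
  height(36) = 1 + max(3, 0) = 4
  height(15) = 1 + max(1, 4) = 5
Height = 5


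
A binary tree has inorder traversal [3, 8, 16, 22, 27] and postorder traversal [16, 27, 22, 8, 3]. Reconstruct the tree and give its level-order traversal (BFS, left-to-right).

Inorder:   [3, 8, 16, 22, 27]
Postorder: [16, 27, 22, 8, 3]
Algorithm: postorder visits root last, so walk postorder right-to-left;
each value is the root of the current inorder slice — split it at that
value, recurse on the right subtree first, then the left.
Recursive splits:
  root=3; inorder splits into left=[], right=[8, 16, 22, 27]
  root=8; inorder splits into left=[], right=[16, 22, 27]
  root=22; inorder splits into left=[16], right=[27]
  root=27; inorder splits into left=[], right=[]
  root=16; inorder splits into left=[], right=[]
Reconstructed level-order: [3, 8, 22, 16, 27]


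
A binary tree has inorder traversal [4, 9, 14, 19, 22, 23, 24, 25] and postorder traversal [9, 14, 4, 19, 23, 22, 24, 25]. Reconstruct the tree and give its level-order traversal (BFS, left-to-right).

Inorder:   [4, 9, 14, 19, 22, 23, 24, 25]
Postorder: [9, 14, 4, 19, 23, 22, 24, 25]
Algorithm: postorder visits root last, so walk postorder right-to-left;
each value is the root of the current inorder slice — split it at that
value, recurse on the right subtree first, then the left.
Recursive splits:
  root=25; inorder splits into left=[4, 9, 14, 19, 22, 23, 24], right=[]
  root=24; inorder splits into left=[4, 9, 14, 19, 22, 23], right=[]
  root=22; inorder splits into left=[4, 9, 14, 19], right=[23]
  root=23; inorder splits into left=[], right=[]
  root=19; inorder splits into left=[4, 9, 14], right=[]
  root=4; inorder splits into left=[], right=[9, 14]
  root=14; inorder splits into left=[9], right=[]
  root=9; inorder splits into left=[], right=[]
Reconstructed level-order: [25, 24, 22, 19, 23, 4, 14, 9]


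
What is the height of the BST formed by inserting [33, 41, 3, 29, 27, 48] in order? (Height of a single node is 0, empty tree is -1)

Insertion order: [33, 41, 3, 29, 27, 48]
Tree (level-order array): [33, 3, 41, None, 29, None, 48, 27]
Compute height bottom-up (empty subtree = -1):
  height(27) = 1 + max(-1, -1) = 0
  height(29) = 1 + max(0, -1) = 1
  height(3) = 1 + max(-1, 1) = 2
  height(48) = 1 + max(-1, -1) = 0
  height(41) = 1 + max(-1, 0) = 1
  height(33) = 1 + max(2, 1) = 3
Height = 3


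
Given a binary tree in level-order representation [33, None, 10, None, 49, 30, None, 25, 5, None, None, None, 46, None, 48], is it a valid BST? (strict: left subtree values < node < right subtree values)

Level-order array: [33, None, 10, None, 49, 30, None, 25, 5, None, None, None, 46, None, 48]
Validate using subtree bounds (lo, hi): at each node, require lo < value < hi,
then recurse left with hi=value and right with lo=value.
Preorder trace (stopping at first violation):
  at node 33 with bounds (-inf, +inf): OK
  at node 10 with bounds (33, +inf): VIOLATION
Node 10 violates its bound: not (33 < 10 < +inf).
Result: Not a valid BST


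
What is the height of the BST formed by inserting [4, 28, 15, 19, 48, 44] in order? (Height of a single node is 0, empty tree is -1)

Insertion order: [4, 28, 15, 19, 48, 44]
Tree (level-order array): [4, None, 28, 15, 48, None, 19, 44]
Compute height bottom-up (empty subtree = -1):
  height(19) = 1 + max(-1, -1) = 0
  height(15) = 1 + max(-1, 0) = 1
  height(44) = 1 + max(-1, -1) = 0
  height(48) = 1 + max(0, -1) = 1
  height(28) = 1 + max(1, 1) = 2
  height(4) = 1 + max(-1, 2) = 3
Height = 3


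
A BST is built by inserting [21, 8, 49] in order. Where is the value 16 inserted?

Starting tree (level order): [21, 8, 49]
Insertion path: 21 -> 8
Result: insert 16 as right child of 8
Final tree (level order): [21, 8, 49, None, 16]


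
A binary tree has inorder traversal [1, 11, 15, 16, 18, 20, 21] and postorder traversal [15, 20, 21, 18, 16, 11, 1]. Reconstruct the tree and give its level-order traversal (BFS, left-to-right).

Inorder:   [1, 11, 15, 16, 18, 20, 21]
Postorder: [15, 20, 21, 18, 16, 11, 1]
Algorithm: postorder visits root last, so walk postorder right-to-left;
each value is the root of the current inorder slice — split it at that
value, recurse on the right subtree first, then the left.
Recursive splits:
  root=1; inorder splits into left=[], right=[11, 15, 16, 18, 20, 21]
  root=11; inorder splits into left=[], right=[15, 16, 18, 20, 21]
  root=16; inorder splits into left=[15], right=[18, 20, 21]
  root=18; inorder splits into left=[], right=[20, 21]
  root=21; inorder splits into left=[20], right=[]
  root=20; inorder splits into left=[], right=[]
  root=15; inorder splits into left=[], right=[]
Reconstructed level-order: [1, 11, 16, 15, 18, 21, 20]


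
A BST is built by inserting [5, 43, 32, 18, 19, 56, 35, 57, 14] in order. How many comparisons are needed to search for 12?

Search path for 12: 5 -> 43 -> 32 -> 18 -> 14
Found: False
Comparisons: 5


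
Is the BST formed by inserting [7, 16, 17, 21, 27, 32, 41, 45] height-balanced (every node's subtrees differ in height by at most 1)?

Tree (level-order array): [7, None, 16, None, 17, None, 21, None, 27, None, 32, None, 41, None, 45]
Definition: a tree is height-balanced if, at every node, |h(left) - h(right)| <= 1 (empty subtree has height -1).
Bottom-up per-node check:
  node 45: h_left=-1, h_right=-1, diff=0 [OK], height=0
  node 41: h_left=-1, h_right=0, diff=1 [OK], height=1
  node 32: h_left=-1, h_right=1, diff=2 [FAIL (|-1-1|=2 > 1)], height=2
  node 27: h_left=-1, h_right=2, diff=3 [FAIL (|-1-2|=3 > 1)], height=3
  node 21: h_left=-1, h_right=3, diff=4 [FAIL (|-1-3|=4 > 1)], height=4
  node 17: h_left=-1, h_right=4, diff=5 [FAIL (|-1-4|=5 > 1)], height=5
  node 16: h_left=-1, h_right=5, diff=6 [FAIL (|-1-5|=6 > 1)], height=6
  node 7: h_left=-1, h_right=6, diff=7 [FAIL (|-1-6|=7 > 1)], height=7
Node 32 violates the condition: |-1 - 1| = 2 > 1.
Result: Not balanced


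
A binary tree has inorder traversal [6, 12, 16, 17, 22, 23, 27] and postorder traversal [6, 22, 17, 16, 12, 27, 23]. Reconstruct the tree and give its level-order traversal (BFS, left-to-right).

Inorder:   [6, 12, 16, 17, 22, 23, 27]
Postorder: [6, 22, 17, 16, 12, 27, 23]
Algorithm: postorder visits root last, so walk postorder right-to-left;
each value is the root of the current inorder slice — split it at that
value, recurse on the right subtree first, then the left.
Recursive splits:
  root=23; inorder splits into left=[6, 12, 16, 17, 22], right=[27]
  root=27; inorder splits into left=[], right=[]
  root=12; inorder splits into left=[6], right=[16, 17, 22]
  root=16; inorder splits into left=[], right=[17, 22]
  root=17; inorder splits into left=[], right=[22]
  root=22; inorder splits into left=[], right=[]
  root=6; inorder splits into left=[], right=[]
Reconstructed level-order: [23, 12, 27, 6, 16, 17, 22]


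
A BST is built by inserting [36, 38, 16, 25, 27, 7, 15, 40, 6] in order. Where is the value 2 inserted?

Starting tree (level order): [36, 16, 38, 7, 25, None, 40, 6, 15, None, 27]
Insertion path: 36 -> 16 -> 7 -> 6
Result: insert 2 as left child of 6
Final tree (level order): [36, 16, 38, 7, 25, None, 40, 6, 15, None, 27, None, None, 2]


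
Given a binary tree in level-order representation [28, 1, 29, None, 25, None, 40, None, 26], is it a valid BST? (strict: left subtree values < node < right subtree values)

Level-order array: [28, 1, 29, None, 25, None, 40, None, 26]
Validate using subtree bounds (lo, hi): at each node, require lo < value < hi,
then recurse left with hi=value and right with lo=value.
Preorder trace (stopping at first violation):
  at node 28 with bounds (-inf, +inf): OK
  at node 1 with bounds (-inf, 28): OK
  at node 25 with bounds (1, 28): OK
  at node 26 with bounds (25, 28): OK
  at node 29 with bounds (28, +inf): OK
  at node 40 with bounds (29, +inf): OK
No violation found at any node.
Result: Valid BST


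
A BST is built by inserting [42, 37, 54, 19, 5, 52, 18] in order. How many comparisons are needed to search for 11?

Search path for 11: 42 -> 37 -> 19 -> 5 -> 18
Found: False
Comparisons: 5


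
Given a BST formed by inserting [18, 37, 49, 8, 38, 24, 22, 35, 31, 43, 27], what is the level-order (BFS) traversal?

Tree insertion order: [18, 37, 49, 8, 38, 24, 22, 35, 31, 43, 27]
Tree (level-order array): [18, 8, 37, None, None, 24, 49, 22, 35, 38, None, None, None, 31, None, None, 43, 27]
BFS from the root, enqueuing left then right child of each popped node:
  queue [18] -> pop 18, enqueue [8, 37], visited so far: [18]
  queue [8, 37] -> pop 8, enqueue [none], visited so far: [18, 8]
  queue [37] -> pop 37, enqueue [24, 49], visited so far: [18, 8, 37]
  queue [24, 49] -> pop 24, enqueue [22, 35], visited so far: [18, 8, 37, 24]
  queue [49, 22, 35] -> pop 49, enqueue [38], visited so far: [18, 8, 37, 24, 49]
  queue [22, 35, 38] -> pop 22, enqueue [none], visited so far: [18, 8, 37, 24, 49, 22]
  queue [35, 38] -> pop 35, enqueue [31], visited so far: [18, 8, 37, 24, 49, 22, 35]
  queue [38, 31] -> pop 38, enqueue [43], visited so far: [18, 8, 37, 24, 49, 22, 35, 38]
  queue [31, 43] -> pop 31, enqueue [27], visited so far: [18, 8, 37, 24, 49, 22, 35, 38, 31]
  queue [43, 27] -> pop 43, enqueue [none], visited so far: [18, 8, 37, 24, 49, 22, 35, 38, 31, 43]
  queue [27] -> pop 27, enqueue [none], visited so far: [18, 8, 37, 24, 49, 22, 35, 38, 31, 43, 27]
Result: [18, 8, 37, 24, 49, 22, 35, 38, 31, 43, 27]


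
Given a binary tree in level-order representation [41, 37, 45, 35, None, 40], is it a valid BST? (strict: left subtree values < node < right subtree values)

Level-order array: [41, 37, 45, 35, None, 40]
Validate using subtree bounds (lo, hi): at each node, require lo < value < hi,
then recurse left with hi=value and right with lo=value.
Preorder trace (stopping at first violation):
  at node 41 with bounds (-inf, +inf): OK
  at node 37 with bounds (-inf, 41): OK
  at node 35 with bounds (-inf, 37): OK
  at node 45 with bounds (41, +inf): OK
  at node 40 with bounds (41, 45): VIOLATION
Node 40 violates its bound: not (41 < 40 < 45).
Result: Not a valid BST


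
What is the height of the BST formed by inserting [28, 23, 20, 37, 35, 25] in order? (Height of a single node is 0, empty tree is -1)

Insertion order: [28, 23, 20, 37, 35, 25]
Tree (level-order array): [28, 23, 37, 20, 25, 35]
Compute height bottom-up (empty subtree = -1):
  height(20) = 1 + max(-1, -1) = 0
  height(25) = 1 + max(-1, -1) = 0
  height(23) = 1 + max(0, 0) = 1
  height(35) = 1 + max(-1, -1) = 0
  height(37) = 1 + max(0, -1) = 1
  height(28) = 1 + max(1, 1) = 2
Height = 2


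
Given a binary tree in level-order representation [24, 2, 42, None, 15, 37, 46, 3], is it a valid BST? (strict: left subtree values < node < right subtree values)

Level-order array: [24, 2, 42, None, 15, 37, 46, 3]
Validate using subtree bounds (lo, hi): at each node, require lo < value < hi,
then recurse left with hi=value and right with lo=value.
Preorder trace (stopping at first violation):
  at node 24 with bounds (-inf, +inf): OK
  at node 2 with bounds (-inf, 24): OK
  at node 15 with bounds (2, 24): OK
  at node 3 with bounds (2, 15): OK
  at node 42 with bounds (24, +inf): OK
  at node 37 with bounds (24, 42): OK
  at node 46 with bounds (42, +inf): OK
No violation found at any node.
Result: Valid BST


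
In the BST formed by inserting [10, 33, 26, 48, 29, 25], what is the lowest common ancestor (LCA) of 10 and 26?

Tree insertion order: [10, 33, 26, 48, 29, 25]
Tree (level-order array): [10, None, 33, 26, 48, 25, 29]
In a BST, the LCA of p=10, q=26 is the first node v on the
root-to-leaf path with p <= v <= q (go left if both < v, right if both > v).
Walk from root:
  at 10: 10 <= 10 <= 26, this is the LCA
LCA = 10


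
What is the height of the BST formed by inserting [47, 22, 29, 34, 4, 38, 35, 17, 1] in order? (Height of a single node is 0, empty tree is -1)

Insertion order: [47, 22, 29, 34, 4, 38, 35, 17, 1]
Tree (level-order array): [47, 22, None, 4, 29, 1, 17, None, 34, None, None, None, None, None, 38, 35]
Compute height bottom-up (empty subtree = -1):
  height(1) = 1 + max(-1, -1) = 0
  height(17) = 1 + max(-1, -1) = 0
  height(4) = 1 + max(0, 0) = 1
  height(35) = 1 + max(-1, -1) = 0
  height(38) = 1 + max(0, -1) = 1
  height(34) = 1 + max(-1, 1) = 2
  height(29) = 1 + max(-1, 2) = 3
  height(22) = 1 + max(1, 3) = 4
  height(47) = 1 + max(4, -1) = 5
Height = 5


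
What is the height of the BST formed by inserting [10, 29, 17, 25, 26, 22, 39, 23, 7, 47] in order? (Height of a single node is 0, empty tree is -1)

Insertion order: [10, 29, 17, 25, 26, 22, 39, 23, 7, 47]
Tree (level-order array): [10, 7, 29, None, None, 17, 39, None, 25, None, 47, 22, 26, None, None, None, 23]
Compute height bottom-up (empty subtree = -1):
  height(7) = 1 + max(-1, -1) = 0
  height(23) = 1 + max(-1, -1) = 0
  height(22) = 1 + max(-1, 0) = 1
  height(26) = 1 + max(-1, -1) = 0
  height(25) = 1 + max(1, 0) = 2
  height(17) = 1 + max(-1, 2) = 3
  height(47) = 1 + max(-1, -1) = 0
  height(39) = 1 + max(-1, 0) = 1
  height(29) = 1 + max(3, 1) = 4
  height(10) = 1 + max(0, 4) = 5
Height = 5


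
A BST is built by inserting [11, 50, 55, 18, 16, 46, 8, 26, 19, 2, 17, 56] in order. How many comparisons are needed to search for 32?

Search path for 32: 11 -> 50 -> 18 -> 46 -> 26
Found: False
Comparisons: 5


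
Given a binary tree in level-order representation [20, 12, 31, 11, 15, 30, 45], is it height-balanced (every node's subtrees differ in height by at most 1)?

Tree (level-order array): [20, 12, 31, 11, 15, 30, 45]
Definition: a tree is height-balanced if, at every node, |h(left) - h(right)| <= 1 (empty subtree has height -1).
Bottom-up per-node check:
  node 11: h_left=-1, h_right=-1, diff=0 [OK], height=0
  node 15: h_left=-1, h_right=-1, diff=0 [OK], height=0
  node 12: h_left=0, h_right=0, diff=0 [OK], height=1
  node 30: h_left=-1, h_right=-1, diff=0 [OK], height=0
  node 45: h_left=-1, h_right=-1, diff=0 [OK], height=0
  node 31: h_left=0, h_right=0, diff=0 [OK], height=1
  node 20: h_left=1, h_right=1, diff=0 [OK], height=2
All nodes satisfy the balance condition.
Result: Balanced


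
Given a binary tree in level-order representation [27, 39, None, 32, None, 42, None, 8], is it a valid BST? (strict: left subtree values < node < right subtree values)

Level-order array: [27, 39, None, 32, None, 42, None, 8]
Validate using subtree bounds (lo, hi): at each node, require lo < value < hi,
then recurse left with hi=value and right with lo=value.
Preorder trace (stopping at first violation):
  at node 27 with bounds (-inf, +inf): OK
  at node 39 with bounds (-inf, 27): VIOLATION
Node 39 violates its bound: not (-inf < 39 < 27).
Result: Not a valid BST


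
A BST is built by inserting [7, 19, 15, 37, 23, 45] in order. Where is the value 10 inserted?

Starting tree (level order): [7, None, 19, 15, 37, None, None, 23, 45]
Insertion path: 7 -> 19 -> 15
Result: insert 10 as left child of 15
Final tree (level order): [7, None, 19, 15, 37, 10, None, 23, 45]


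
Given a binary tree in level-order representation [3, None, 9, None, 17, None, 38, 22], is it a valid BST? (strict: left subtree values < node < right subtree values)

Level-order array: [3, None, 9, None, 17, None, 38, 22]
Validate using subtree bounds (lo, hi): at each node, require lo < value < hi,
then recurse left with hi=value and right with lo=value.
Preorder trace (stopping at first violation):
  at node 3 with bounds (-inf, +inf): OK
  at node 9 with bounds (3, +inf): OK
  at node 17 with bounds (9, +inf): OK
  at node 38 with bounds (17, +inf): OK
  at node 22 with bounds (17, 38): OK
No violation found at any node.
Result: Valid BST


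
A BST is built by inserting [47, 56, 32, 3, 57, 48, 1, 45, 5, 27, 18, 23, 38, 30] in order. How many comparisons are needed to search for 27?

Search path for 27: 47 -> 32 -> 3 -> 5 -> 27
Found: True
Comparisons: 5


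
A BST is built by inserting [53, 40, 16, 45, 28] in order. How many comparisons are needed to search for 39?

Search path for 39: 53 -> 40 -> 16 -> 28
Found: False
Comparisons: 4


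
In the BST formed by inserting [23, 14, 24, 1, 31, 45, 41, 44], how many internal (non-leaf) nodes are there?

Tree built from: [23, 14, 24, 1, 31, 45, 41, 44]
Tree (level-order array): [23, 14, 24, 1, None, None, 31, None, None, None, 45, 41, None, None, 44]
Rule: An internal node has at least one child.
Per-node child counts:
  node 23: 2 child(ren)
  node 14: 1 child(ren)
  node 1: 0 child(ren)
  node 24: 1 child(ren)
  node 31: 1 child(ren)
  node 45: 1 child(ren)
  node 41: 1 child(ren)
  node 44: 0 child(ren)
Matching nodes: [23, 14, 24, 31, 45, 41]
Count of internal (non-leaf) nodes: 6


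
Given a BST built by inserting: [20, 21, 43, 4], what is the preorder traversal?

Tree insertion order: [20, 21, 43, 4]
Tree (level-order array): [20, 4, 21, None, None, None, 43]
Preorder traversal: [20, 4, 21, 43]


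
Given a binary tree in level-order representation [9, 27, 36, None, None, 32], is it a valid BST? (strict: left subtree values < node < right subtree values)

Level-order array: [9, 27, 36, None, None, 32]
Validate using subtree bounds (lo, hi): at each node, require lo < value < hi,
then recurse left with hi=value and right with lo=value.
Preorder trace (stopping at first violation):
  at node 9 with bounds (-inf, +inf): OK
  at node 27 with bounds (-inf, 9): VIOLATION
Node 27 violates its bound: not (-inf < 27 < 9).
Result: Not a valid BST


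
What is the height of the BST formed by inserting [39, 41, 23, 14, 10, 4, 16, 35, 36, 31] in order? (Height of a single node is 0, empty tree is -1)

Insertion order: [39, 41, 23, 14, 10, 4, 16, 35, 36, 31]
Tree (level-order array): [39, 23, 41, 14, 35, None, None, 10, 16, 31, 36, 4]
Compute height bottom-up (empty subtree = -1):
  height(4) = 1 + max(-1, -1) = 0
  height(10) = 1 + max(0, -1) = 1
  height(16) = 1 + max(-1, -1) = 0
  height(14) = 1 + max(1, 0) = 2
  height(31) = 1 + max(-1, -1) = 0
  height(36) = 1 + max(-1, -1) = 0
  height(35) = 1 + max(0, 0) = 1
  height(23) = 1 + max(2, 1) = 3
  height(41) = 1 + max(-1, -1) = 0
  height(39) = 1 + max(3, 0) = 4
Height = 4


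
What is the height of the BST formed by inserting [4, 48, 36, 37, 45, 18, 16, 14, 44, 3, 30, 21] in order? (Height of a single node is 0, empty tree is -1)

Insertion order: [4, 48, 36, 37, 45, 18, 16, 14, 44, 3, 30, 21]
Tree (level-order array): [4, 3, 48, None, None, 36, None, 18, 37, 16, 30, None, 45, 14, None, 21, None, 44]
Compute height bottom-up (empty subtree = -1):
  height(3) = 1 + max(-1, -1) = 0
  height(14) = 1 + max(-1, -1) = 0
  height(16) = 1 + max(0, -1) = 1
  height(21) = 1 + max(-1, -1) = 0
  height(30) = 1 + max(0, -1) = 1
  height(18) = 1 + max(1, 1) = 2
  height(44) = 1 + max(-1, -1) = 0
  height(45) = 1 + max(0, -1) = 1
  height(37) = 1 + max(-1, 1) = 2
  height(36) = 1 + max(2, 2) = 3
  height(48) = 1 + max(3, -1) = 4
  height(4) = 1 + max(0, 4) = 5
Height = 5


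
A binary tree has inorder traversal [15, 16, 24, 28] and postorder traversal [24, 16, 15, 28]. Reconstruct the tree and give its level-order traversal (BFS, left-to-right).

Inorder:   [15, 16, 24, 28]
Postorder: [24, 16, 15, 28]
Algorithm: postorder visits root last, so walk postorder right-to-left;
each value is the root of the current inorder slice — split it at that
value, recurse on the right subtree first, then the left.
Recursive splits:
  root=28; inorder splits into left=[15, 16, 24], right=[]
  root=15; inorder splits into left=[], right=[16, 24]
  root=16; inorder splits into left=[], right=[24]
  root=24; inorder splits into left=[], right=[]
Reconstructed level-order: [28, 15, 16, 24]


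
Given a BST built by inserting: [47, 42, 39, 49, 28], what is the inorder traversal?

Tree insertion order: [47, 42, 39, 49, 28]
Tree (level-order array): [47, 42, 49, 39, None, None, None, 28]
Inorder traversal: [28, 39, 42, 47, 49]


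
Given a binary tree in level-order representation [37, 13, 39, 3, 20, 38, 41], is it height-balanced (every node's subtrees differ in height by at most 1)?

Tree (level-order array): [37, 13, 39, 3, 20, 38, 41]
Definition: a tree is height-balanced if, at every node, |h(left) - h(right)| <= 1 (empty subtree has height -1).
Bottom-up per-node check:
  node 3: h_left=-1, h_right=-1, diff=0 [OK], height=0
  node 20: h_left=-1, h_right=-1, diff=0 [OK], height=0
  node 13: h_left=0, h_right=0, diff=0 [OK], height=1
  node 38: h_left=-1, h_right=-1, diff=0 [OK], height=0
  node 41: h_left=-1, h_right=-1, diff=0 [OK], height=0
  node 39: h_left=0, h_right=0, diff=0 [OK], height=1
  node 37: h_left=1, h_right=1, diff=0 [OK], height=2
All nodes satisfy the balance condition.
Result: Balanced


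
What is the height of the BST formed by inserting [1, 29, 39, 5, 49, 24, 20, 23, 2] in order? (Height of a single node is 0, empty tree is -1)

Insertion order: [1, 29, 39, 5, 49, 24, 20, 23, 2]
Tree (level-order array): [1, None, 29, 5, 39, 2, 24, None, 49, None, None, 20, None, None, None, None, 23]
Compute height bottom-up (empty subtree = -1):
  height(2) = 1 + max(-1, -1) = 0
  height(23) = 1 + max(-1, -1) = 0
  height(20) = 1 + max(-1, 0) = 1
  height(24) = 1 + max(1, -1) = 2
  height(5) = 1 + max(0, 2) = 3
  height(49) = 1 + max(-1, -1) = 0
  height(39) = 1 + max(-1, 0) = 1
  height(29) = 1 + max(3, 1) = 4
  height(1) = 1 + max(-1, 4) = 5
Height = 5


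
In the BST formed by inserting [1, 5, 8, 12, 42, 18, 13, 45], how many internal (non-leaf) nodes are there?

Tree built from: [1, 5, 8, 12, 42, 18, 13, 45]
Tree (level-order array): [1, None, 5, None, 8, None, 12, None, 42, 18, 45, 13]
Rule: An internal node has at least one child.
Per-node child counts:
  node 1: 1 child(ren)
  node 5: 1 child(ren)
  node 8: 1 child(ren)
  node 12: 1 child(ren)
  node 42: 2 child(ren)
  node 18: 1 child(ren)
  node 13: 0 child(ren)
  node 45: 0 child(ren)
Matching nodes: [1, 5, 8, 12, 42, 18]
Count of internal (non-leaf) nodes: 6


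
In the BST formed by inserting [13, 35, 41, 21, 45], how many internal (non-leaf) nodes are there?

Tree built from: [13, 35, 41, 21, 45]
Tree (level-order array): [13, None, 35, 21, 41, None, None, None, 45]
Rule: An internal node has at least one child.
Per-node child counts:
  node 13: 1 child(ren)
  node 35: 2 child(ren)
  node 21: 0 child(ren)
  node 41: 1 child(ren)
  node 45: 0 child(ren)
Matching nodes: [13, 35, 41]
Count of internal (non-leaf) nodes: 3


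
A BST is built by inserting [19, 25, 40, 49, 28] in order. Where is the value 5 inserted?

Starting tree (level order): [19, None, 25, None, 40, 28, 49]
Insertion path: 19
Result: insert 5 as left child of 19
Final tree (level order): [19, 5, 25, None, None, None, 40, 28, 49]


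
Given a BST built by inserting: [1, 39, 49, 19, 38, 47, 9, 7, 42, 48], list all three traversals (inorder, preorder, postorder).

Tree insertion order: [1, 39, 49, 19, 38, 47, 9, 7, 42, 48]
Tree (level-order array): [1, None, 39, 19, 49, 9, 38, 47, None, 7, None, None, None, 42, 48]
Inorder (L, root, R): [1, 7, 9, 19, 38, 39, 42, 47, 48, 49]
Preorder (root, L, R): [1, 39, 19, 9, 7, 38, 49, 47, 42, 48]
Postorder (L, R, root): [7, 9, 38, 19, 42, 48, 47, 49, 39, 1]


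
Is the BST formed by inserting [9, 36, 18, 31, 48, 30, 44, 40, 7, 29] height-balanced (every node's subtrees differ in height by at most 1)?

Tree (level-order array): [9, 7, 36, None, None, 18, 48, None, 31, 44, None, 30, None, 40, None, 29]
Definition: a tree is height-balanced if, at every node, |h(left) - h(right)| <= 1 (empty subtree has height -1).
Bottom-up per-node check:
  node 7: h_left=-1, h_right=-1, diff=0 [OK], height=0
  node 29: h_left=-1, h_right=-1, diff=0 [OK], height=0
  node 30: h_left=0, h_right=-1, diff=1 [OK], height=1
  node 31: h_left=1, h_right=-1, diff=2 [FAIL (|1--1|=2 > 1)], height=2
  node 18: h_left=-1, h_right=2, diff=3 [FAIL (|-1-2|=3 > 1)], height=3
  node 40: h_left=-1, h_right=-1, diff=0 [OK], height=0
  node 44: h_left=0, h_right=-1, diff=1 [OK], height=1
  node 48: h_left=1, h_right=-1, diff=2 [FAIL (|1--1|=2 > 1)], height=2
  node 36: h_left=3, h_right=2, diff=1 [OK], height=4
  node 9: h_left=0, h_right=4, diff=4 [FAIL (|0-4|=4 > 1)], height=5
Node 31 violates the condition: |1 - -1| = 2 > 1.
Result: Not balanced


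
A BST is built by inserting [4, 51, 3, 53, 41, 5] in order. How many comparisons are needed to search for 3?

Search path for 3: 4 -> 3
Found: True
Comparisons: 2


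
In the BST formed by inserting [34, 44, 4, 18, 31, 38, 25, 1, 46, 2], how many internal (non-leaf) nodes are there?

Tree built from: [34, 44, 4, 18, 31, 38, 25, 1, 46, 2]
Tree (level-order array): [34, 4, 44, 1, 18, 38, 46, None, 2, None, 31, None, None, None, None, None, None, 25]
Rule: An internal node has at least one child.
Per-node child counts:
  node 34: 2 child(ren)
  node 4: 2 child(ren)
  node 1: 1 child(ren)
  node 2: 0 child(ren)
  node 18: 1 child(ren)
  node 31: 1 child(ren)
  node 25: 0 child(ren)
  node 44: 2 child(ren)
  node 38: 0 child(ren)
  node 46: 0 child(ren)
Matching nodes: [34, 4, 1, 18, 31, 44]
Count of internal (non-leaf) nodes: 6


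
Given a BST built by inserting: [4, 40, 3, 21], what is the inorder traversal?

Tree insertion order: [4, 40, 3, 21]
Tree (level-order array): [4, 3, 40, None, None, 21]
Inorder traversal: [3, 4, 21, 40]


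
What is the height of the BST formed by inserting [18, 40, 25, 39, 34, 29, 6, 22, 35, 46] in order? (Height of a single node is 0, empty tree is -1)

Insertion order: [18, 40, 25, 39, 34, 29, 6, 22, 35, 46]
Tree (level-order array): [18, 6, 40, None, None, 25, 46, 22, 39, None, None, None, None, 34, None, 29, 35]
Compute height bottom-up (empty subtree = -1):
  height(6) = 1 + max(-1, -1) = 0
  height(22) = 1 + max(-1, -1) = 0
  height(29) = 1 + max(-1, -1) = 0
  height(35) = 1 + max(-1, -1) = 0
  height(34) = 1 + max(0, 0) = 1
  height(39) = 1 + max(1, -1) = 2
  height(25) = 1 + max(0, 2) = 3
  height(46) = 1 + max(-1, -1) = 0
  height(40) = 1 + max(3, 0) = 4
  height(18) = 1 + max(0, 4) = 5
Height = 5


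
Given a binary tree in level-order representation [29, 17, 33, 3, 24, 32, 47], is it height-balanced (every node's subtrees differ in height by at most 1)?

Tree (level-order array): [29, 17, 33, 3, 24, 32, 47]
Definition: a tree is height-balanced if, at every node, |h(left) - h(right)| <= 1 (empty subtree has height -1).
Bottom-up per-node check:
  node 3: h_left=-1, h_right=-1, diff=0 [OK], height=0
  node 24: h_left=-1, h_right=-1, diff=0 [OK], height=0
  node 17: h_left=0, h_right=0, diff=0 [OK], height=1
  node 32: h_left=-1, h_right=-1, diff=0 [OK], height=0
  node 47: h_left=-1, h_right=-1, diff=0 [OK], height=0
  node 33: h_left=0, h_right=0, diff=0 [OK], height=1
  node 29: h_left=1, h_right=1, diff=0 [OK], height=2
All nodes satisfy the balance condition.
Result: Balanced


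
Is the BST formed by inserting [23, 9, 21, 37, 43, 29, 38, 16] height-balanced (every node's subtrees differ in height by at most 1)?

Tree (level-order array): [23, 9, 37, None, 21, 29, 43, 16, None, None, None, 38]
Definition: a tree is height-balanced if, at every node, |h(left) - h(right)| <= 1 (empty subtree has height -1).
Bottom-up per-node check:
  node 16: h_left=-1, h_right=-1, diff=0 [OK], height=0
  node 21: h_left=0, h_right=-1, diff=1 [OK], height=1
  node 9: h_left=-1, h_right=1, diff=2 [FAIL (|-1-1|=2 > 1)], height=2
  node 29: h_left=-1, h_right=-1, diff=0 [OK], height=0
  node 38: h_left=-1, h_right=-1, diff=0 [OK], height=0
  node 43: h_left=0, h_right=-1, diff=1 [OK], height=1
  node 37: h_left=0, h_right=1, diff=1 [OK], height=2
  node 23: h_left=2, h_right=2, diff=0 [OK], height=3
Node 9 violates the condition: |-1 - 1| = 2 > 1.
Result: Not balanced


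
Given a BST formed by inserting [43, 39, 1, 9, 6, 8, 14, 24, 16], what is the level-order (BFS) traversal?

Tree insertion order: [43, 39, 1, 9, 6, 8, 14, 24, 16]
Tree (level-order array): [43, 39, None, 1, None, None, 9, 6, 14, None, 8, None, 24, None, None, 16]
BFS from the root, enqueuing left then right child of each popped node:
  queue [43] -> pop 43, enqueue [39], visited so far: [43]
  queue [39] -> pop 39, enqueue [1], visited so far: [43, 39]
  queue [1] -> pop 1, enqueue [9], visited so far: [43, 39, 1]
  queue [9] -> pop 9, enqueue [6, 14], visited so far: [43, 39, 1, 9]
  queue [6, 14] -> pop 6, enqueue [8], visited so far: [43, 39, 1, 9, 6]
  queue [14, 8] -> pop 14, enqueue [24], visited so far: [43, 39, 1, 9, 6, 14]
  queue [8, 24] -> pop 8, enqueue [none], visited so far: [43, 39, 1, 9, 6, 14, 8]
  queue [24] -> pop 24, enqueue [16], visited so far: [43, 39, 1, 9, 6, 14, 8, 24]
  queue [16] -> pop 16, enqueue [none], visited so far: [43, 39, 1, 9, 6, 14, 8, 24, 16]
Result: [43, 39, 1, 9, 6, 14, 8, 24, 16]


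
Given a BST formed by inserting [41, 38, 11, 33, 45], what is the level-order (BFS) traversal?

Tree insertion order: [41, 38, 11, 33, 45]
Tree (level-order array): [41, 38, 45, 11, None, None, None, None, 33]
BFS from the root, enqueuing left then right child of each popped node:
  queue [41] -> pop 41, enqueue [38, 45], visited so far: [41]
  queue [38, 45] -> pop 38, enqueue [11], visited so far: [41, 38]
  queue [45, 11] -> pop 45, enqueue [none], visited so far: [41, 38, 45]
  queue [11] -> pop 11, enqueue [33], visited so far: [41, 38, 45, 11]
  queue [33] -> pop 33, enqueue [none], visited so far: [41, 38, 45, 11, 33]
Result: [41, 38, 45, 11, 33]


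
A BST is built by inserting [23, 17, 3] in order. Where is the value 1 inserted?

Starting tree (level order): [23, 17, None, 3]
Insertion path: 23 -> 17 -> 3
Result: insert 1 as left child of 3
Final tree (level order): [23, 17, None, 3, None, 1]


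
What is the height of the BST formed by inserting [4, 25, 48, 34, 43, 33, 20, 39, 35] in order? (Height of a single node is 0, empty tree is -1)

Insertion order: [4, 25, 48, 34, 43, 33, 20, 39, 35]
Tree (level-order array): [4, None, 25, 20, 48, None, None, 34, None, 33, 43, None, None, 39, None, 35]
Compute height bottom-up (empty subtree = -1):
  height(20) = 1 + max(-1, -1) = 0
  height(33) = 1 + max(-1, -1) = 0
  height(35) = 1 + max(-1, -1) = 0
  height(39) = 1 + max(0, -1) = 1
  height(43) = 1 + max(1, -1) = 2
  height(34) = 1 + max(0, 2) = 3
  height(48) = 1 + max(3, -1) = 4
  height(25) = 1 + max(0, 4) = 5
  height(4) = 1 + max(-1, 5) = 6
Height = 6


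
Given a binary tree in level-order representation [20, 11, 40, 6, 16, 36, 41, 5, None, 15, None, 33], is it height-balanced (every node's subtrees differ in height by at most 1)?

Tree (level-order array): [20, 11, 40, 6, 16, 36, 41, 5, None, 15, None, 33]
Definition: a tree is height-balanced if, at every node, |h(left) - h(right)| <= 1 (empty subtree has height -1).
Bottom-up per-node check:
  node 5: h_left=-1, h_right=-1, diff=0 [OK], height=0
  node 6: h_left=0, h_right=-1, diff=1 [OK], height=1
  node 15: h_left=-1, h_right=-1, diff=0 [OK], height=0
  node 16: h_left=0, h_right=-1, diff=1 [OK], height=1
  node 11: h_left=1, h_right=1, diff=0 [OK], height=2
  node 33: h_left=-1, h_right=-1, diff=0 [OK], height=0
  node 36: h_left=0, h_right=-1, diff=1 [OK], height=1
  node 41: h_left=-1, h_right=-1, diff=0 [OK], height=0
  node 40: h_left=1, h_right=0, diff=1 [OK], height=2
  node 20: h_left=2, h_right=2, diff=0 [OK], height=3
All nodes satisfy the balance condition.
Result: Balanced


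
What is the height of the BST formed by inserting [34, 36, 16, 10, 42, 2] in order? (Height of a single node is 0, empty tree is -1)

Insertion order: [34, 36, 16, 10, 42, 2]
Tree (level-order array): [34, 16, 36, 10, None, None, 42, 2]
Compute height bottom-up (empty subtree = -1):
  height(2) = 1 + max(-1, -1) = 0
  height(10) = 1 + max(0, -1) = 1
  height(16) = 1 + max(1, -1) = 2
  height(42) = 1 + max(-1, -1) = 0
  height(36) = 1 + max(-1, 0) = 1
  height(34) = 1 + max(2, 1) = 3
Height = 3


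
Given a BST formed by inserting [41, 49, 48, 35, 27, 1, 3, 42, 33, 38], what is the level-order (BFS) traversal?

Tree insertion order: [41, 49, 48, 35, 27, 1, 3, 42, 33, 38]
Tree (level-order array): [41, 35, 49, 27, 38, 48, None, 1, 33, None, None, 42, None, None, 3]
BFS from the root, enqueuing left then right child of each popped node:
  queue [41] -> pop 41, enqueue [35, 49], visited so far: [41]
  queue [35, 49] -> pop 35, enqueue [27, 38], visited so far: [41, 35]
  queue [49, 27, 38] -> pop 49, enqueue [48], visited so far: [41, 35, 49]
  queue [27, 38, 48] -> pop 27, enqueue [1, 33], visited so far: [41, 35, 49, 27]
  queue [38, 48, 1, 33] -> pop 38, enqueue [none], visited so far: [41, 35, 49, 27, 38]
  queue [48, 1, 33] -> pop 48, enqueue [42], visited so far: [41, 35, 49, 27, 38, 48]
  queue [1, 33, 42] -> pop 1, enqueue [3], visited so far: [41, 35, 49, 27, 38, 48, 1]
  queue [33, 42, 3] -> pop 33, enqueue [none], visited so far: [41, 35, 49, 27, 38, 48, 1, 33]
  queue [42, 3] -> pop 42, enqueue [none], visited so far: [41, 35, 49, 27, 38, 48, 1, 33, 42]
  queue [3] -> pop 3, enqueue [none], visited so far: [41, 35, 49, 27, 38, 48, 1, 33, 42, 3]
Result: [41, 35, 49, 27, 38, 48, 1, 33, 42, 3]


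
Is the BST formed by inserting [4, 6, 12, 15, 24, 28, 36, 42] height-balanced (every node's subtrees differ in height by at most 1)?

Tree (level-order array): [4, None, 6, None, 12, None, 15, None, 24, None, 28, None, 36, None, 42]
Definition: a tree is height-balanced if, at every node, |h(left) - h(right)| <= 1 (empty subtree has height -1).
Bottom-up per-node check:
  node 42: h_left=-1, h_right=-1, diff=0 [OK], height=0
  node 36: h_left=-1, h_right=0, diff=1 [OK], height=1
  node 28: h_left=-1, h_right=1, diff=2 [FAIL (|-1-1|=2 > 1)], height=2
  node 24: h_left=-1, h_right=2, diff=3 [FAIL (|-1-2|=3 > 1)], height=3
  node 15: h_left=-1, h_right=3, diff=4 [FAIL (|-1-3|=4 > 1)], height=4
  node 12: h_left=-1, h_right=4, diff=5 [FAIL (|-1-4|=5 > 1)], height=5
  node 6: h_left=-1, h_right=5, diff=6 [FAIL (|-1-5|=6 > 1)], height=6
  node 4: h_left=-1, h_right=6, diff=7 [FAIL (|-1-6|=7 > 1)], height=7
Node 28 violates the condition: |-1 - 1| = 2 > 1.
Result: Not balanced


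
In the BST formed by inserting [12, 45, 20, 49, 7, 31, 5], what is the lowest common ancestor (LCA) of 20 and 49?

Tree insertion order: [12, 45, 20, 49, 7, 31, 5]
Tree (level-order array): [12, 7, 45, 5, None, 20, 49, None, None, None, 31]
In a BST, the LCA of p=20, q=49 is the first node v on the
root-to-leaf path with p <= v <= q (go left if both < v, right if both > v).
Walk from root:
  at 12: both 20 and 49 > 12, go right
  at 45: 20 <= 45 <= 49, this is the LCA
LCA = 45


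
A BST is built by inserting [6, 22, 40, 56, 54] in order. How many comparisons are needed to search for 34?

Search path for 34: 6 -> 22 -> 40
Found: False
Comparisons: 3


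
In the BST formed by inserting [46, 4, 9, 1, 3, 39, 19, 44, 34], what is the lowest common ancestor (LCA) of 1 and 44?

Tree insertion order: [46, 4, 9, 1, 3, 39, 19, 44, 34]
Tree (level-order array): [46, 4, None, 1, 9, None, 3, None, 39, None, None, 19, 44, None, 34]
In a BST, the LCA of p=1, q=44 is the first node v on the
root-to-leaf path with p <= v <= q (go left if both < v, right if both > v).
Walk from root:
  at 46: both 1 and 44 < 46, go left
  at 4: 1 <= 4 <= 44, this is the LCA
LCA = 4
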